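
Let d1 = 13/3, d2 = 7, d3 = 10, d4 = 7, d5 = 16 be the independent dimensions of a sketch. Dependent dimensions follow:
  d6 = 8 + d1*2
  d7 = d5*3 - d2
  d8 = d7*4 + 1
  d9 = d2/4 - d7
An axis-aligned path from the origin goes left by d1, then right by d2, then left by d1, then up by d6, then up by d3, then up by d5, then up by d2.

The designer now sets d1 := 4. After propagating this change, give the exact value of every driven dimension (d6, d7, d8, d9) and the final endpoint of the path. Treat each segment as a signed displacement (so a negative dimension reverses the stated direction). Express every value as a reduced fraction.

Apply edit: d1 := 4
  d6 = 8 + d1*2 = 16
  d7 = d5*3 - d2 = 41
  d8 = d7*4 + 1 = 165
  d9 = d2/4 - d7 = -157/4
Walk from origin (0, 0):
  seg 1: left by d1 = 4 → (-4, 0)
  seg 2: right by d2 = 7 → (3, 0)
  seg 3: left by d1 = 4 → (-1, 0)
  seg 4: up by d6 = 16 → (-1, 16)
  seg 5: up by d3 = 10 → (-1, 26)
  seg 6: up by d5 = 16 → (-1, 42)
  seg 7: up by d2 = 7 → (-1, 49)

d6 = 16
d7 = 41
d8 = 165
d9 = -157/4
endpoint = (-1, 49)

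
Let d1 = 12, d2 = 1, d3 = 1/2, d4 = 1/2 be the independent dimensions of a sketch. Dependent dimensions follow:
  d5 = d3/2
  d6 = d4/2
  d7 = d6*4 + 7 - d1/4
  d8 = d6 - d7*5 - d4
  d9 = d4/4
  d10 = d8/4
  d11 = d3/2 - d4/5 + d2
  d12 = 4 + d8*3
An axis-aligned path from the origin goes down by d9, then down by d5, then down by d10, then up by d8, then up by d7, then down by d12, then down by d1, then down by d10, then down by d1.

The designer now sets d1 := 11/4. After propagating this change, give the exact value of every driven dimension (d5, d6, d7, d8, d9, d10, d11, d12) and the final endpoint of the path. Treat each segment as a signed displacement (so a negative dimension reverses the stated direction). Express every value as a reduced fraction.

d5 = 1/4
d6 = 1/4
d7 = 117/16
d8 = -589/16
d9 = 1/8
d10 = -589/64
d11 = 23/20
d12 = -1703/16
endpoint = (0, 2863/32)

Apply edit: d1 := 11/4
  d5 = d3/2 = 1/4
  d6 = d4/2 = 1/4
  d7 = d6*4 + 7 - d1/4 = 117/16
  d8 = d6 - d7*5 - d4 = -589/16
  d9 = d4/4 = 1/8
  d10 = d8/4 = -589/64
  d11 = d3/2 - d4/5 + d2 = 23/20
  d12 = 4 + d8*3 = -1703/16
Walk from origin (0, 0):
  seg 1: down by d9 = 1/8 → (0, -1/8)
  seg 2: down by d5 = 1/4 → (0, -3/8)
  seg 3: down by d10 = -589/64 → (0, 565/64)
  seg 4: up by d8 = -589/16 → (0, -1791/64)
  seg 5: up by d7 = 117/16 → (0, -1323/64)
  seg 6: down by d12 = -1703/16 → (0, 5489/64)
  seg 7: down by d1 = 11/4 → (0, 5313/64)
  seg 8: down by d10 = -589/64 → (0, 2951/32)
  seg 9: down by d1 = 11/4 → (0, 2863/32)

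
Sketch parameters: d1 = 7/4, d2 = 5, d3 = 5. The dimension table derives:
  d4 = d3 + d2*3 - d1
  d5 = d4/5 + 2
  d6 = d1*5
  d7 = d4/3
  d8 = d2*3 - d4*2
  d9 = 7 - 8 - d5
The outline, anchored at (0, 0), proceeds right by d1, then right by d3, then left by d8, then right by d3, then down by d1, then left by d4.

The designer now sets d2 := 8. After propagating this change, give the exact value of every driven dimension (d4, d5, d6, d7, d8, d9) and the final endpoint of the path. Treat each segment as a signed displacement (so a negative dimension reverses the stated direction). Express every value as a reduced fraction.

Apply edit: d2 := 8
  d4 = d3 + d2*3 - d1 = 109/4
  d5 = d4/5 + 2 = 149/20
  d6 = d1*5 = 35/4
  d7 = d4/3 = 109/12
  d8 = d2*3 - d4*2 = -61/2
  d9 = 7 - 8 - d5 = -169/20
Walk from origin (0, 0):
  seg 1: right by d1 = 7/4 → (7/4, 0)
  seg 2: right by d3 = 5 → (27/4, 0)
  seg 3: left by d8 = -61/2 → (149/4, 0)
  seg 4: right by d3 = 5 → (169/4, 0)
  seg 5: down by d1 = 7/4 → (169/4, -7/4)
  seg 6: left by d4 = 109/4 → (15, -7/4)

d4 = 109/4
d5 = 149/20
d6 = 35/4
d7 = 109/12
d8 = -61/2
d9 = -169/20
endpoint = (15, -7/4)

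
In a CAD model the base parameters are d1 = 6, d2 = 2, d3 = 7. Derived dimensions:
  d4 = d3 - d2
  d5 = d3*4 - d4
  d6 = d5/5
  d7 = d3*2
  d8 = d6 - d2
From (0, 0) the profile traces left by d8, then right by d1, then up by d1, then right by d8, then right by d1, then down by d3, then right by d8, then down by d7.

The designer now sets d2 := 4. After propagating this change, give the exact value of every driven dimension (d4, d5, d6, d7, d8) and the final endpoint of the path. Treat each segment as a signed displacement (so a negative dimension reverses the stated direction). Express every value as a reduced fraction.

d4 = 3
d5 = 25
d6 = 5
d7 = 14
d8 = 1
endpoint = (13, -15)

Apply edit: d2 := 4
  d4 = d3 - d2 = 3
  d5 = d3*4 - d4 = 25
  d6 = d5/5 = 5
  d7 = d3*2 = 14
  d8 = d6 - d2 = 1
Walk from origin (0, 0):
  seg 1: left by d8 = 1 → (-1, 0)
  seg 2: right by d1 = 6 → (5, 0)
  seg 3: up by d1 = 6 → (5, 6)
  seg 4: right by d8 = 1 → (6, 6)
  seg 5: right by d1 = 6 → (12, 6)
  seg 6: down by d3 = 7 → (12, -1)
  seg 7: right by d8 = 1 → (13, -1)
  seg 8: down by d7 = 14 → (13, -15)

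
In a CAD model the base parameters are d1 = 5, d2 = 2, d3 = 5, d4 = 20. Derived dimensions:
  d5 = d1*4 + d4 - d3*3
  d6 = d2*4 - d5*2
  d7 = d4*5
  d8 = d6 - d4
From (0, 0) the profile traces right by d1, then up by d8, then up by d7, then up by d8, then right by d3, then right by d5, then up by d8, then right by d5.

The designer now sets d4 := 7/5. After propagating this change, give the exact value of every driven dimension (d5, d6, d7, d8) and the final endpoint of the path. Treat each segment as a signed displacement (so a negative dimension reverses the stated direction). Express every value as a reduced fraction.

Apply edit: d4 := 7/5
  d5 = d1*4 + d4 - d3*3 = 32/5
  d6 = d2*4 - d5*2 = -24/5
  d7 = d4*5 = 7
  d8 = d6 - d4 = -31/5
Walk from origin (0, 0):
  seg 1: right by d1 = 5 → (5, 0)
  seg 2: up by d8 = -31/5 → (5, -31/5)
  seg 3: up by d7 = 7 → (5, 4/5)
  seg 4: up by d8 = -31/5 → (5, -27/5)
  seg 5: right by d3 = 5 → (10, -27/5)
  seg 6: right by d5 = 32/5 → (82/5, -27/5)
  seg 7: up by d8 = -31/5 → (82/5, -58/5)
  seg 8: right by d5 = 32/5 → (114/5, -58/5)

d5 = 32/5
d6 = -24/5
d7 = 7
d8 = -31/5
endpoint = (114/5, -58/5)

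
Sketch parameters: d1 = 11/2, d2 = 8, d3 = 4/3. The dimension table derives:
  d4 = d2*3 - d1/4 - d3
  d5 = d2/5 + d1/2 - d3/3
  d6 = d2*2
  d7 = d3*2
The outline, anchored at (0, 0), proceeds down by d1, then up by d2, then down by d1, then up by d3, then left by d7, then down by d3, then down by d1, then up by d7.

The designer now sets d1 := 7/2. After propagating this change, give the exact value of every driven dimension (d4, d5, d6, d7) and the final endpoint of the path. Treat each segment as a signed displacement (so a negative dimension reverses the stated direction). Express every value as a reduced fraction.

Apply edit: d1 := 7/2
  d4 = d2*3 - d1/4 - d3 = 523/24
  d5 = d2/5 + d1/2 - d3/3 = 523/180
  d6 = d2*2 = 16
  d7 = d3*2 = 8/3
Walk from origin (0, 0):
  seg 1: down by d1 = 7/2 → (0, -7/2)
  seg 2: up by d2 = 8 → (0, 9/2)
  seg 3: down by d1 = 7/2 → (0, 1)
  seg 4: up by d3 = 4/3 → (0, 7/3)
  seg 5: left by d7 = 8/3 → (-8/3, 7/3)
  seg 6: down by d3 = 4/3 → (-8/3, 1)
  seg 7: down by d1 = 7/2 → (-8/3, -5/2)
  seg 8: up by d7 = 8/3 → (-8/3, 1/6)

d4 = 523/24
d5 = 523/180
d6 = 16
d7 = 8/3
endpoint = (-8/3, 1/6)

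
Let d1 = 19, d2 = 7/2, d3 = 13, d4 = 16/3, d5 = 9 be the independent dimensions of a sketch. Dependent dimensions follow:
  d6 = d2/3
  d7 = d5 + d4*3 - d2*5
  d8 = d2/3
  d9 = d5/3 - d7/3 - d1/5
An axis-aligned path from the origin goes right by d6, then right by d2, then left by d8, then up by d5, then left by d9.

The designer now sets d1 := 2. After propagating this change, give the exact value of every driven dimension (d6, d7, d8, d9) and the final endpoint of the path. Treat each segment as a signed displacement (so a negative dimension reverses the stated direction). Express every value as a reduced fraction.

d6 = 7/6
d7 = 15/2
d8 = 7/6
d9 = 1/10
endpoint = (17/5, 9)

Apply edit: d1 := 2
  d6 = d2/3 = 7/6
  d7 = d5 + d4*3 - d2*5 = 15/2
  d8 = d2/3 = 7/6
  d9 = d5/3 - d7/3 - d1/5 = 1/10
Walk from origin (0, 0):
  seg 1: right by d6 = 7/6 → (7/6, 0)
  seg 2: right by d2 = 7/2 → (14/3, 0)
  seg 3: left by d8 = 7/6 → (7/2, 0)
  seg 4: up by d5 = 9 → (7/2, 9)
  seg 5: left by d9 = 1/10 → (17/5, 9)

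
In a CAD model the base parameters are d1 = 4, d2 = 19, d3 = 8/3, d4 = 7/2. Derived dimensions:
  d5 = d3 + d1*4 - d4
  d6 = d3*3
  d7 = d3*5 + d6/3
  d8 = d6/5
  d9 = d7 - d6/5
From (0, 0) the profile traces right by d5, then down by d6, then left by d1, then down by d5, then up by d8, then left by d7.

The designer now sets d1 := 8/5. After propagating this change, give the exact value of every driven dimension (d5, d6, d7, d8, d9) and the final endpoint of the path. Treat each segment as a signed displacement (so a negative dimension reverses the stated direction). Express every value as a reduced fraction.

Apply edit: d1 := 8/5
  d5 = d3 + d1*4 - d4 = 167/30
  d6 = d3*3 = 8
  d7 = d3*5 + d6/3 = 16
  d8 = d6/5 = 8/5
  d9 = d7 - d6/5 = 72/5
Walk from origin (0, 0):
  seg 1: right by d5 = 167/30 → (167/30, 0)
  seg 2: down by d6 = 8 → (167/30, -8)
  seg 3: left by d1 = 8/5 → (119/30, -8)
  seg 4: down by d5 = 167/30 → (119/30, -407/30)
  seg 5: up by d8 = 8/5 → (119/30, -359/30)
  seg 6: left by d7 = 16 → (-361/30, -359/30)

d5 = 167/30
d6 = 8
d7 = 16
d8 = 8/5
d9 = 72/5
endpoint = (-361/30, -359/30)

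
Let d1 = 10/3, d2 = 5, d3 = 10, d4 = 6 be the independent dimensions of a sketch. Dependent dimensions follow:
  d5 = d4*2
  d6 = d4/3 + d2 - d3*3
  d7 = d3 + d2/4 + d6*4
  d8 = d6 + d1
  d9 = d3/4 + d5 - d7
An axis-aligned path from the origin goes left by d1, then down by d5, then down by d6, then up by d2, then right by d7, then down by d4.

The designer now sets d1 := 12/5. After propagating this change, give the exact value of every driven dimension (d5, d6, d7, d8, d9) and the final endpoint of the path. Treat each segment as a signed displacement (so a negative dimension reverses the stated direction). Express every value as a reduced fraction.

Apply edit: d1 := 12/5
  d5 = d4*2 = 12
  d6 = d4/3 + d2 - d3*3 = -23
  d7 = d3 + d2/4 + d6*4 = -323/4
  d8 = d6 + d1 = -103/5
  d9 = d3/4 + d5 - d7 = 381/4
Walk from origin (0, 0):
  seg 1: left by d1 = 12/5 → (-12/5, 0)
  seg 2: down by d5 = 12 → (-12/5, -12)
  seg 3: down by d6 = -23 → (-12/5, 11)
  seg 4: up by d2 = 5 → (-12/5, 16)
  seg 5: right by d7 = -323/4 → (-1663/20, 16)
  seg 6: down by d4 = 6 → (-1663/20, 10)

d5 = 12
d6 = -23
d7 = -323/4
d8 = -103/5
d9 = 381/4
endpoint = (-1663/20, 10)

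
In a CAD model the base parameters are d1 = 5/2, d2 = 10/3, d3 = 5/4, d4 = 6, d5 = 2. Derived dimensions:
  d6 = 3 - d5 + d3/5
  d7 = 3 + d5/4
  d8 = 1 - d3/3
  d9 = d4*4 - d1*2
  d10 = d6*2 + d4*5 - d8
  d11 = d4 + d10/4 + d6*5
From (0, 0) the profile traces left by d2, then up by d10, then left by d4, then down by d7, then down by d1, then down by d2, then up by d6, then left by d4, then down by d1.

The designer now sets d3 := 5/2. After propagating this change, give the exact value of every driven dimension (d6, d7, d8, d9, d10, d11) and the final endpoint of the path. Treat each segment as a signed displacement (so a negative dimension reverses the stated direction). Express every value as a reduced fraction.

d6 = 3/2
d7 = 7/2
d8 = 1/6
d9 = 19
d10 = 197/6
d11 = 521/24
endpoint = (-46/3, 45/2)

Apply edit: d3 := 5/2
  d6 = 3 - d5 + d3/5 = 3/2
  d7 = 3 + d5/4 = 7/2
  d8 = 1 - d3/3 = 1/6
  d9 = d4*4 - d1*2 = 19
  d10 = d6*2 + d4*5 - d8 = 197/6
  d11 = d4 + d10/4 + d6*5 = 521/24
Walk from origin (0, 0):
  seg 1: left by d2 = 10/3 → (-10/3, 0)
  seg 2: up by d10 = 197/6 → (-10/3, 197/6)
  seg 3: left by d4 = 6 → (-28/3, 197/6)
  seg 4: down by d7 = 7/2 → (-28/3, 88/3)
  seg 5: down by d1 = 5/2 → (-28/3, 161/6)
  seg 6: down by d2 = 10/3 → (-28/3, 47/2)
  seg 7: up by d6 = 3/2 → (-28/3, 25)
  seg 8: left by d4 = 6 → (-46/3, 25)
  seg 9: down by d1 = 5/2 → (-46/3, 45/2)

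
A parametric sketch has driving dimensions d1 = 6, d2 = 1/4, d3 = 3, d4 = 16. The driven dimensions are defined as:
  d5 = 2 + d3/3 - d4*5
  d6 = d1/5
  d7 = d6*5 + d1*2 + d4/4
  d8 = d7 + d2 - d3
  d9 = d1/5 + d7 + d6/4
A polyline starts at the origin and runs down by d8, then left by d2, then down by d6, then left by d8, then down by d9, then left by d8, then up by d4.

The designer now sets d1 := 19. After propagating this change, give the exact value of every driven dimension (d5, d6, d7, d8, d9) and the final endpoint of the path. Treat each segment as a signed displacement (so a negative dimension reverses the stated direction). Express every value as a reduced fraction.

d5 = -77
d6 = 19/5
d7 = 61
d8 = 233/4
d9 = 263/4
endpoint = (-467/4, -559/5)

Apply edit: d1 := 19
  d5 = 2 + d3/3 - d4*5 = -77
  d6 = d1/5 = 19/5
  d7 = d6*5 + d1*2 + d4/4 = 61
  d8 = d7 + d2 - d3 = 233/4
  d9 = d1/5 + d7 + d6/4 = 263/4
Walk from origin (0, 0):
  seg 1: down by d8 = 233/4 → (0, -233/4)
  seg 2: left by d2 = 1/4 → (-1/4, -233/4)
  seg 3: down by d6 = 19/5 → (-1/4, -1241/20)
  seg 4: left by d8 = 233/4 → (-117/2, -1241/20)
  seg 5: down by d9 = 263/4 → (-117/2, -639/5)
  seg 6: left by d8 = 233/4 → (-467/4, -639/5)
  seg 7: up by d4 = 16 → (-467/4, -559/5)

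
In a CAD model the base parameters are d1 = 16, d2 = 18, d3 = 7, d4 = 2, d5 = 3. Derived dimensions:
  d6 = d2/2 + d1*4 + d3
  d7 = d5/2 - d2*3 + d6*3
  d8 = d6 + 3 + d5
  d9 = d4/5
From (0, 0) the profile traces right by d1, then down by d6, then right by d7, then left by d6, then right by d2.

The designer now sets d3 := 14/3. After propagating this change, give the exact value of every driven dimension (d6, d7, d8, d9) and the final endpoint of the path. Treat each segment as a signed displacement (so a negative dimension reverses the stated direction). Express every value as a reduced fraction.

d6 = 233/3
d7 = 361/2
d8 = 251/3
d9 = 2/5
endpoint = (821/6, -233/3)

Apply edit: d3 := 14/3
  d6 = d2/2 + d1*4 + d3 = 233/3
  d7 = d5/2 - d2*3 + d6*3 = 361/2
  d8 = d6 + 3 + d5 = 251/3
  d9 = d4/5 = 2/5
Walk from origin (0, 0):
  seg 1: right by d1 = 16 → (16, 0)
  seg 2: down by d6 = 233/3 → (16, -233/3)
  seg 3: right by d7 = 361/2 → (393/2, -233/3)
  seg 4: left by d6 = 233/3 → (713/6, -233/3)
  seg 5: right by d2 = 18 → (821/6, -233/3)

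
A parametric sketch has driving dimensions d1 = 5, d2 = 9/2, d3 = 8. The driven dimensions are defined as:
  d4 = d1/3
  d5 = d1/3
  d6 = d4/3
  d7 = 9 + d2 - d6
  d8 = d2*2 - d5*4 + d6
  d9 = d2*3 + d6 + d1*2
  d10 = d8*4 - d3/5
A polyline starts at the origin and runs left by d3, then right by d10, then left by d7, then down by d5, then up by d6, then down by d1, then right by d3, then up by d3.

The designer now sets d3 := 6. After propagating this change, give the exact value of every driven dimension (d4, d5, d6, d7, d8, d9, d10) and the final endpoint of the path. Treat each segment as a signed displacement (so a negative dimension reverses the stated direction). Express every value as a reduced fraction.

Apply edit: d3 := 6
  d4 = d1/3 = 5/3
  d5 = d1/3 = 5/3
  d6 = d4/3 = 5/9
  d7 = 9 + d2 - d6 = 233/18
  d8 = d2*2 - d5*4 + d6 = 26/9
  d9 = d2*3 + d6 + d1*2 = 433/18
  d10 = d8*4 - d3/5 = 466/45
Walk from origin (0, 0):
  seg 1: left by d3 = 6 → (-6, 0)
  seg 2: right by d10 = 466/45 → (196/45, 0)
  seg 3: left by d7 = 233/18 → (-773/90, 0)
  seg 4: down by d5 = 5/3 → (-773/90, -5/3)
  seg 5: up by d6 = 5/9 → (-773/90, -10/9)
  seg 6: down by d1 = 5 → (-773/90, -55/9)
  seg 7: right by d3 = 6 → (-233/90, -55/9)
  seg 8: up by d3 = 6 → (-233/90, -1/9)

d4 = 5/3
d5 = 5/3
d6 = 5/9
d7 = 233/18
d8 = 26/9
d9 = 433/18
d10 = 466/45
endpoint = (-233/90, -1/9)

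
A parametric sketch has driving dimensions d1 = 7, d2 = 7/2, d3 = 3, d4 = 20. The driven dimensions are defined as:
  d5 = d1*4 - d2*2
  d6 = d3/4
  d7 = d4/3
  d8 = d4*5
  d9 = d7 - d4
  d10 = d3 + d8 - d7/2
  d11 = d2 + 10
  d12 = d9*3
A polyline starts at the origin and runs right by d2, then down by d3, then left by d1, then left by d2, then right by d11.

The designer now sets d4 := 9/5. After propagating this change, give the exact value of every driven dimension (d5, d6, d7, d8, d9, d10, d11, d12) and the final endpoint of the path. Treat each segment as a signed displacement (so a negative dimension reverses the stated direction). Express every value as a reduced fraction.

Apply edit: d4 := 9/5
  d5 = d1*4 - d2*2 = 21
  d6 = d3/4 = 3/4
  d7 = d4/3 = 3/5
  d8 = d4*5 = 9
  d9 = d7 - d4 = -6/5
  d10 = d3 + d8 - d7/2 = 117/10
  d11 = d2 + 10 = 27/2
  d12 = d9*3 = -18/5
Walk from origin (0, 0):
  seg 1: right by d2 = 7/2 → (7/2, 0)
  seg 2: down by d3 = 3 → (7/2, -3)
  seg 3: left by d1 = 7 → (-7/2, -3)
  seg 4: left by d2 = 7/2 → (-7, -3)
  seg 5: right by d11 = 27/2 → (13/2, -3)

d5 = 21
d6 = 3/4
d7 = 3/5
d8 = 9
d9 = -6/5
d10 = 117/10
d11 = 27/2
d12 = -18/5
endpoint = (13/2, -3)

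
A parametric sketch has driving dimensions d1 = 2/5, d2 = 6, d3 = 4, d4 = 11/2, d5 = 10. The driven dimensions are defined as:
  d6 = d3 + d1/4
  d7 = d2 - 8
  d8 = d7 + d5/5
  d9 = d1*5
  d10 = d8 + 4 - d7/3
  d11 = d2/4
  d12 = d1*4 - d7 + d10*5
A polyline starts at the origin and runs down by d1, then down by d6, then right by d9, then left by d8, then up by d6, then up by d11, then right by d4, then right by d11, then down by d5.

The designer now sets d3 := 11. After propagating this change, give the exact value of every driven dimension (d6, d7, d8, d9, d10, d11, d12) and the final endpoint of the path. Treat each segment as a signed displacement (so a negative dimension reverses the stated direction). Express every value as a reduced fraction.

d6 = 111/10
d7 = -2
d8 = 0
d9 = 2
d10 = 14/3
d11 = 3/2
d12 = 404/15
endpoint = (9, -89/10)

Apply edit: d3 := 11
  d6 = d3 + d1/4 = 111/10
  d7 = d2 - 8 = -2
  d8 = d7 + d5/5 = 0
  d9 = d1*5 = 2
  d10 = d8 + 4 - d7/3 = 14/3
  d11 = d2/4 = 3/2
  d12 = d1*4 - d7 + d10*5 = 404/15
Walk from origin (0, 0):
  seg 1: down by d1 = 2/5 → (0, -2/5)
  seg 2: down by d6 = 111/10 → (0, -23/2)
  seg 3: right by d9 = 2 → (2, -23/2)
  seg 4: left by d8 = 0 → (2, -23/2)
  seg 5: up by d6 = 111/10 → (2, -2/5)
  seg 6: up by d11 = 3/2 → (2, 11/10)
  seg 7: right by d4 = 11/2 → (15/2, 11/10)
  seg 8: right by d11 = 3/2 → (9, 11/10)
  seg 9: down by d5 = 10 → (9, -89/10)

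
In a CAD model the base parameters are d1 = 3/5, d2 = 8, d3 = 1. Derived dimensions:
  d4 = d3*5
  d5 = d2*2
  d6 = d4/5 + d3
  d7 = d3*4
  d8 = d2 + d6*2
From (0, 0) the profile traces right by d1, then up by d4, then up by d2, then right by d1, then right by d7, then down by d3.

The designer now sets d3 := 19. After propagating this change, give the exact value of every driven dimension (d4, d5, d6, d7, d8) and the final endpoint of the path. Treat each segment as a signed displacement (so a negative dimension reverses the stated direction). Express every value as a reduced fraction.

Apply edit: d3 := 19
  d4 = d3*5 = 95
  d5 = d2*2 = 16
  d6 = d4/5 + d3 = 38
  d7 = d3*4 = 76
  d8 = d2 + d6*2 = 84
Walk from origin (0, 0):
  seg 1: right by d1 = 3/5 → (3/5, 0)
  seg 2: up by d4 = 95 → (3/5, 95)
  seg 3: up by d2 = 8 → (3/5, 103)
  seg 4: right by d1 = 3/5 → (6/5, 103)
  seg 5: right by d7 = 76 → (386/5, 103)
  seg 6: down by d3 = 19 → (386/5, 84)

d4 = 95
d5 = 16
d6 = 38
d7 = 76
d8 = 84
endpoint = (386/5, 84)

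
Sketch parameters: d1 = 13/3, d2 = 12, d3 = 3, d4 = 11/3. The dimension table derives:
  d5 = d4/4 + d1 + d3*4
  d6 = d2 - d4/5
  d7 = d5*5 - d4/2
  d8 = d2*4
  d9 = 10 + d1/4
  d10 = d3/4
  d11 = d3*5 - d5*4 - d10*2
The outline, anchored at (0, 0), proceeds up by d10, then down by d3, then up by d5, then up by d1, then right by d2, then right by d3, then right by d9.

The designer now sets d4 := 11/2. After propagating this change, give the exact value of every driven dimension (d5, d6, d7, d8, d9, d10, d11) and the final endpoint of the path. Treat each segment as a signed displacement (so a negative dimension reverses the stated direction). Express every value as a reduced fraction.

d5 = 425/24
d6 = 109/10
d7 = 2059/24
d8 = 48
d9 = 133/12
d10 = 3/4
d11 = -172/3
endpoint = (313/12, 475/24)

Apply edit: d4 := 11/2
  d5 = d4/4 + d1 + d3*4 = 425/24
  d6 = d2 - d4/5 = 109/10
  d7 = d5*5 - d4/2 = 2059/24
  d8 = d2*4 = 48
  d9 = 10 + d1/4 = 133/12
  d10 = d3/4 = 3/4
  d11 = d3*5 - d5*4 - d10*2 = -172/3
Walk from origin (0, 0):
  seg 1: up by d10 = 3/4 → (0, 3/4)
  seg 2: down by d3 = 3 → (0, -9/4)
  seg 3: up by d5 = 425/24 → (0, 371/24)
  seg 4: up by d1 = 13/3 → (0, 475/24)
  seg 5: right by d2 = 12 → (12, 475/24)
  seg 6: right by d3 = 3 → (15, 475/24)
  seg 7: right by d9 = 133/12 → (313/12, 475/24)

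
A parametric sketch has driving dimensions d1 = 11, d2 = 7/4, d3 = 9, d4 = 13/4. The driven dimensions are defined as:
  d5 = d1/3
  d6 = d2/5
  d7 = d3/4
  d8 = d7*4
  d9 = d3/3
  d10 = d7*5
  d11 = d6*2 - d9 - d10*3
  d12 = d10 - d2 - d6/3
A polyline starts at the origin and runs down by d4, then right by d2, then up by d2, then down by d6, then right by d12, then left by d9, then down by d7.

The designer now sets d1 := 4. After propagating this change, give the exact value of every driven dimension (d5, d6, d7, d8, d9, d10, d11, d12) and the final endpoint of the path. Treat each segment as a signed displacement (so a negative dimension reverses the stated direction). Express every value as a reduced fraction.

Apply edit: d1 := 4
  d5 = d1/3 = 4/3
  d6 = d2/5 = 7/20
  d7 = d3/4 = 9/4
  d8 = d7*4 = 9
  d9 = d3/3 = 3
  d10 = d7*5 = 45/4
  d11 = d6*2 - d9 - d10*3 = -721/20
  d12 = d10 - d2 - d6/3 = 563/60
Walk from origin (0, 0):
  seg 1: down by d4 = 13/4 → (0, -13/4)
  seg 2: right by d2 = 7/4 → (7/4, -13/4)
  seg 3: up by d2 = 7/4 → (7/4, -3/2)
  seg 4: down by d6 = 7/20 → (7/4, -37/20)
  seg 5: right by d12 = 563/60 → (167/15, -37/20)
  seg 6: left by d9 = 3 → (122/15, -37/20)
  seg 7: down by d7 = 9/4 → (122/15, -41/10)

d5 = 4/3
d6 = 7/20
d7 = 9/4
d8 = 9
d9 = 3
d10 = 45/4
d11 = -721/20
d12 = 563/60
endpoint = (122/15, -41/10)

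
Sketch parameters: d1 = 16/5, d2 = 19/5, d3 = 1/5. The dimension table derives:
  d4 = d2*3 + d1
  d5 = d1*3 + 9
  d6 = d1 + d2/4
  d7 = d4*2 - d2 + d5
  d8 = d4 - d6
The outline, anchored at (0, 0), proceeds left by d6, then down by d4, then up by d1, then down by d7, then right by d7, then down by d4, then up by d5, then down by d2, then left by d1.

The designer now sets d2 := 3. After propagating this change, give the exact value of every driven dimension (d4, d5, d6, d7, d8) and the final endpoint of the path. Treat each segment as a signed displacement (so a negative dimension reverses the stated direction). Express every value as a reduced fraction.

d4 = 61/5
d5 = 93/5
d6 = 79/20
d7 = 40
d8 = 33/4
endpoint = (657/20, -228/5)

Apply edit: d2 := 3
  d4 = d2*3 + d1 = 61/5
  d5 = d1*3 + 9 = 93/5
  d6 = d1 + d2/4 = 79/20
  d7 = d4*2 - d2 + d5 = 40
  d8 = d4 - d6 = 33/4
Walk from origin (0, 0):
  seg 1: left by d6 = 79/20 → (-79/20, 0)
  seg 2: down by d4 = 61/5 → (-79/20, -61/5)
  seg 3: up by d1 = 16/5 → (-79/20, -9)
  seg 4: down by d7 = 40 → (-79/20, -49)
  seg 5: right by d7 = 40 → (721/20, -49)
  seg 6: down by d4 = 61/5 → (721/20, -306/5)
  seg 7: up by d5 = 93/5 → (721/20, -213/5)
  seg 8: down by d2 = 3 → (721/20, -228/5)
  seg 9: left by d1 = 16/5 → (657/20, -228/5)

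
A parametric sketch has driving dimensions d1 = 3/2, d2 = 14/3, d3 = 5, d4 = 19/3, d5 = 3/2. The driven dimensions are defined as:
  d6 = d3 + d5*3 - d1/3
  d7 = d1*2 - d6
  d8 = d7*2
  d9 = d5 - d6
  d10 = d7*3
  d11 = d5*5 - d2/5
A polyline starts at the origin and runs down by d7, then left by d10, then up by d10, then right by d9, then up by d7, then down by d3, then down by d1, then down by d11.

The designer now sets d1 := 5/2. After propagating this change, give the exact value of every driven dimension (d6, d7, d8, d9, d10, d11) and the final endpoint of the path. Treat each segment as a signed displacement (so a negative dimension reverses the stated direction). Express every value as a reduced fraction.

Apply edit: d1 := 5/2
  d6 = d3 + d5*3 - d1/3 = 26/3
  d7 = d1*2 - d6 = -11/3
  d8 = d7*2 = -22/3
  d9 = d5 - d6 = -43/6
  d10 = d7*3 = -11
  d11 = d5*5 - d2/5 = 197/30
Walk from origin (0, 0):
  seg 1: down by d7 = -11/3 → (0, 11/3)
  seg 2: left by d10 = -11 → (11, 11/3)
  seg 3: up by d10 = -11 → (11, -22/3)
  seg 4: right by d9 = -43/6 → (23/6, -22/3)
  seg 5: up by d7 = -11/3 → (23/6, -11)
  seg 6: down by d3 = 5 → (23/6, -16)
  seg 7: down by d1 = 5/2 → (23/6, -37/2)
  seg 8: down by d11 = 197/30 → (23/6, -376/15)

d6 = 26/3
d7 = -11/3
d8 = -22/3
d9 = -43/6
d10 = -11
d11 = 197/30
endpoint = (23/6, -376/15)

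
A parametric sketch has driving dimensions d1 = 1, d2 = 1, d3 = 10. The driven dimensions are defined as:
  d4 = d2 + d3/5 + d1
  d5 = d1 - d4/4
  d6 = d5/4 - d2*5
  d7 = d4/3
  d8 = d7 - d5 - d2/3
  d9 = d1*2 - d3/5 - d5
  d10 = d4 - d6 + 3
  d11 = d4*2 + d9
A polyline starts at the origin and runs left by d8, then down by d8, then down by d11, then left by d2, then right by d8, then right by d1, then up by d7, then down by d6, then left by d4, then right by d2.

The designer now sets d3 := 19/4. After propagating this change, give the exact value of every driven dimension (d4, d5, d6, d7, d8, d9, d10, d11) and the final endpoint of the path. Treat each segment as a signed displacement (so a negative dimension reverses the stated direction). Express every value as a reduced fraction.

Apply edit: d3 := 19/4
  d4 = d2 + d3/5 + d1 = 59/20
  d5 = d1 - d4/4 = 21/80
  d6 = d5/4 - d2*5 = -1579/320
  d7 = d4/3 = 59/60
  d8 = d7 - d5 - d2/3 = 31/80
  d9 = d1*2 - d3/5 - d5 = 63/80
  d10 = d4 - d6 + 3 = 3483/320
  d11 = d4*2 + d9 = 107/16
Walk from origin (0, 0):
  seg 1: left by d8 = 31/80 → (-31/80, 0)
  seg 2: down by d8 = 31/80 → (-31/80, -31/80)
  seg 3: down by d11 = 107/16 → (-31/80, -283/40)
  seg 4: left by d2 = 1 → (-111/80, -283/40)
  seg 5: right by d8 = 31/80 → (-1, -283/40)
  seg 6: right by d1 = 1 → (0, -283/40)
  seg 7: up by d7 = 59/60 → (0, -731/120)
  seg 8: down by d6 = -1579/320 → (0, -1111/960)
  seg 9: left by d4 = 59/20 → (-59/20, -1111/960)
  seg 10: right by d2 = 1 → (-39/20, -1111/960)

d4 = 59/20
d5 = 21/80
d6 = -1579/320
d7 = 59/60
d8 = 31/80
d9 = 63/80
d10 = 3483/320
d11 = 107/16
endpoint = (-39/20, -1111/960)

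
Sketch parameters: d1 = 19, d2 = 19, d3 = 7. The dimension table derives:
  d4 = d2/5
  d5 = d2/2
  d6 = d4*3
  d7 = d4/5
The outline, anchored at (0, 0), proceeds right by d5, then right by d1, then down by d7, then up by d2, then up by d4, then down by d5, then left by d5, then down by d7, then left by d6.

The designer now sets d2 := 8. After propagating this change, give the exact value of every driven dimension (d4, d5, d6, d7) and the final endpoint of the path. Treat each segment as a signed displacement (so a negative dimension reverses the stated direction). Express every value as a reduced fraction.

d4 = 8/5
d5 = 4
d6 = 24/5
d7 = 8/25
endpoint = (71/5, 124/25)

Apply edit: d2 := 8
  d4 = d2/5 = 8/5
  d5 = d2/2 = 4
  d6 = d4*3 = 24/5
  d7 = d4/5 = 8/25
Walk from origin (0, 0):
  seg 1: right by d5 = 4 → (4, 0)
  seg 2: right by d1 = 19 → (23, 0)
  seg 3: down by d7 = 8/25 → (23, -8/25)
  seg 4: up by d2 = 8 → (23, 192/25)
  seg 5: up by d4 = 8/5 → (23, 232/25)
  seg 6: down by d5 = 4 → (23, 132/25)
  seg 7: left by d5 = 4 → (19, 132/25)
  seg 8: down by d7 = 8/25 → (19, 124/25)
  seg 9: left by d6 = 24/5 → (71/5, 124/25)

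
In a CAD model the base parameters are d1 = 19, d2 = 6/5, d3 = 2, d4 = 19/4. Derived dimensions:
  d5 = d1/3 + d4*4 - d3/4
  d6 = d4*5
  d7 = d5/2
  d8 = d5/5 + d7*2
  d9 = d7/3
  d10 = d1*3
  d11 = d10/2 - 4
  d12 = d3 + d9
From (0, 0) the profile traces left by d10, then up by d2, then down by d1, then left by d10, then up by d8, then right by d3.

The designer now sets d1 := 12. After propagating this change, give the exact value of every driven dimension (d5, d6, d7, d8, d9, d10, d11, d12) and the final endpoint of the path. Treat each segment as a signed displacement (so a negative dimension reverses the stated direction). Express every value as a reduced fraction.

Apply edit: d1 := 12
  d5 = d1/3 + d4*4 - d3/4 = 45/2
  d6 = d4*5 = 95/4
  d7 = d5/2 = 45/4
  d8 = d5/5 + d7*2 = 27
  d9 = d7/3 = 15/4
  d10 = d1*3 = 36
  d11 = d10/2 - 4 = 14
  d12 = d3 + d9 = 23/4
Walk from origin (0, 0):
  seg 1: left by d10 = 36 → (-36, 0)
  seg 2: up by d2 = 6/5 → (-36, 6/5)
  seg 3: down by d1 = 12 → (-36, -54/5)
  seg 4: left by d10 = 36 → (-72, -54/5)
  seg 5: up by d8 = 27 → (-72, 81/5)
  seg 6: right by d3 = 2 → (-70, 81/5)

d5 = 45/2
d6 = 95/4
d7 = 45/4
d8 = 27
d9 = 15/4
d10 = 36
d11 = 14
d12 = 23/4
endpoint = (-70, 81/5)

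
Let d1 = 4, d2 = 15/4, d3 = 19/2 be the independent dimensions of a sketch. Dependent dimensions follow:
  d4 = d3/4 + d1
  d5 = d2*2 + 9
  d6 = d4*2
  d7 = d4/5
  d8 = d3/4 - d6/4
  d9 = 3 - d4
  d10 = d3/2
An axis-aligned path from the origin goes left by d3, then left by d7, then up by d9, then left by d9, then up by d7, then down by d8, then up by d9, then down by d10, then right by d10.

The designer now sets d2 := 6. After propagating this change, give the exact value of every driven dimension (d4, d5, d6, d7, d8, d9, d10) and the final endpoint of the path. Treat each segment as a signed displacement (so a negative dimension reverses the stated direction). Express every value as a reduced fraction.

d4 = 51/8
d5 = 21
d6 = 51/4
d7 = 51/40
d8 = -13/16
d9 = -27/8
d10 = 19/4
endpoint = (-53/20, -753/80)

Apply edit: d2 := 6
  d4 = d3/4 + d1 = 51/8
  d5 = d2*2 + 9 = 21
  d6 = d4*2 = 51/4
  d7 = d4/5 = 51/40
  d8 = d3/4 - d6/4 = -13/16
  d9 = 3 - d4 = -27/8
  d10 = d3/2 = 19/4
Walk from origin (0, 0):
  seg 1: left by d3 = 19/2 → (-19/2, 0)
  seg 2: left by d7 = 51/40 → (-431/40, 0)
  seg 3: up by d9 = -27/8 → (-431/40, -27/8)
  seg 4: left by d9 = -27/8 → (-37/5, -27/8)
  seg 5: up by d7 = 51/40 → (-37/5, -21/10)
  seg 6: down by d8 = -13/16 → (-37/5, -103/80)
  seg 7: up by d9 = -27/8 → (-37/5, -373/80)
  seg 8: down by d10 = 19/4 → (-37/5, -753/80)
  seg 9: right by d10 = 19/4 → (-53/20, -753/80)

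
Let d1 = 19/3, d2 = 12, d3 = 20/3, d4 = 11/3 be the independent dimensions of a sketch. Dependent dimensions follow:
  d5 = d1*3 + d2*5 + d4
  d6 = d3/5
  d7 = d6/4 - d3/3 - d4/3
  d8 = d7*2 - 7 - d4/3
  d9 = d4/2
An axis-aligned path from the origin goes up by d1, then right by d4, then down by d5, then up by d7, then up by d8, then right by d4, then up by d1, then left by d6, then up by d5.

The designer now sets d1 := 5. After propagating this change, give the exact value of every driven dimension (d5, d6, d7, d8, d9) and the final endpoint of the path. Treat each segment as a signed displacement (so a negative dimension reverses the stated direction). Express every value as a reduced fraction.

d5 = 236/3
d6 = 4/3
d7 = -28/9
d8 = -130/9
d9 = 11/6
endpoint = (6, -68/9)

Apply edit: d1 := 5
  d5 = d1*3 + d2*5 + d4 = 236/3
  d6 = d3/5 = 4/3
  d7 = d6/4 - d3/3 - d4/3 = -28/9
  d8 = d7*2 - 7 - d4/3 = -130/9
  d9 = d4/2 = 11/6
Walk from origin (0, 0):
  seg 1: up by d1 = 5 → (0, 5)
  seg 2: right by d4 = 11/3 → (11/3, 5)
  seg 3: down by d5 = 236/3 → (11/3, -221/3)
  seg 4: up by d7 = -28/9 → (11/3, -691/9)
  seg 5: up by d8 = -130/9 → (11/3, -821/9)
  seg 6: right by d4 = 11/3 → (22/3, -821/9)
  seg 7: up by d1 = 5 → (22/3, -776/9)
  seg 8: left by d6 = 4/3 → (6, -776/9)
  seg 9: up by d5 = 236/3 → (6, -68/9)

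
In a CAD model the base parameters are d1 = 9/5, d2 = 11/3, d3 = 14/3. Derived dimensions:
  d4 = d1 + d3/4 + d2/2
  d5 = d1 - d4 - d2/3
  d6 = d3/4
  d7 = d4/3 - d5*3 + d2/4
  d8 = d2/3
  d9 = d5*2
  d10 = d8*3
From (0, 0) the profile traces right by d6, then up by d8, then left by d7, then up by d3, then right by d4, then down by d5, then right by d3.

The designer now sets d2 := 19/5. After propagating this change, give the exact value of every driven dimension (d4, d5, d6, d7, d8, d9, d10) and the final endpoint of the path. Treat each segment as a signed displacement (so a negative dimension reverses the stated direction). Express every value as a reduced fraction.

Apply edit: d2 := 19/5
  d4 = d1 + d3/4 + d2/2 = 73/15
  d5 = d1 - d4 - d2/3 = -13/3
  d6 = d3/4 = 7/6
  d7 = d4/3 - d5*3 + d2/4 = 2803/180
  d8 = d2/3 = 19/15
  d9 = d5*2 = -26/3
  d10 = d8*3 = 19/5
Walk from origin (0, 0):
  seg 1: right by d6 = 7/6 → (7/6, 0)
  seg 2: up by d8 = 19/15 → (7/6, 19/15)
  seg 3: left by d7 = 2803/180 → (-2593/180, 19/15)
  seg 4: up by d3 = 14/3 → (-2593/180, 89/15)
  seg 5: right by d4 = 73/15 → (-1717/180, 89/15)
  seg 6: down by d5 = -13/3 → (-1717/180, 154/15)
  seg 7: right by d3 = 14/3 → (-877/180, 154/15)

d4 = 73/15
d5 = -13/3
d6 = 7/6
d7 = 2803/180
d8 = 19/15
d9 = -26/3
d10 = 19/5
endpoint = (-877/180, 154/15)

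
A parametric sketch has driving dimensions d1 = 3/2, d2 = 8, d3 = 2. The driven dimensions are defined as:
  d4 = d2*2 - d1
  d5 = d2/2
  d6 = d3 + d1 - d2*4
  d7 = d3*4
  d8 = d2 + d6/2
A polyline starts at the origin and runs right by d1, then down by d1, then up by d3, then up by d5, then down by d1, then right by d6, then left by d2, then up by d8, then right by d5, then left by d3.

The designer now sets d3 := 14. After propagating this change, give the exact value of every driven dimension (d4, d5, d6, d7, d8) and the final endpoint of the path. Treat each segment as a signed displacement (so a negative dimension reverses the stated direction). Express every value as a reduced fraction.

Apply edit: d3 := 14
  d4 = d2*2 - d1 = 29/2
  d5 = d2/2 = 4
  d6 = d3 + d1 - d2*4 = -33/2
  d7 = d3*4 = 56
  d8 = d2 + d6/2 = -1/4
Walk from origin (0, 0):
  seg 1: right by d1 = 3/2 → (3/2, 0)
  seg 2: down by d1 = 3/2 → (3/2, -3/2)
  seg 3: up by d3 = 14 → (3/2, 25/2)
  seg 4: up by d5 = 4 → (3/2, 33/2)
  seg 5: down by d1 = 3/2 → (3/2, 15)
  seg 6: right by d6 = -33/2 → (-15, 15)
  seg 7: left by d2 = 8 → (-23, 15)
  seg 8: up by d8 = -1/4 → (-23, 59/4)
  seg 9: right by d5 = 4 → (-19, 59/4)
  seg 10: left by d3 = 14 → (-33, 59/4)

d4 = 29/2
d5 = 4
d6 = -33/2
d7 = 56
d8 = -1/4
endpoint = (-33, 59/4)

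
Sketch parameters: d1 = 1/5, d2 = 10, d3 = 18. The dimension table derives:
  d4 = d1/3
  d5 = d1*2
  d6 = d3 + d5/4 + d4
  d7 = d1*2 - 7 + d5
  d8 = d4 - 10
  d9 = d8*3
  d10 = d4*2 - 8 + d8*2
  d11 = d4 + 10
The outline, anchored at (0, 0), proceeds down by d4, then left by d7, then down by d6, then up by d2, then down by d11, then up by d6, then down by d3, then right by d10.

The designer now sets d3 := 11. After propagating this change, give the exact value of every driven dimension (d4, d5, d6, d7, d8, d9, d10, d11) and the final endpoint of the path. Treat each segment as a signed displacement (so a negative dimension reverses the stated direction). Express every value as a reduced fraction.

Apply edit: d3 := 11
  d4 = d1/3 = 1/15
  d5 = d1*2 = 2/5
  d6 = d3 + d5/4 + d4 = 67/6
  d7 = d1*2 - 7 + d5 = -31/5
  d8 = d4 - 10 = -149/15
  d9 = d8*3 = -149/5
  d10 = d4*2 - 8 + d8*2 = -416/15
  d11 = d4 + 10 = 151/15
Walk from origin (0, 0):
  seg 1: down by d4 = 1/15 → (0, -1/15)
  seg 2: left by d7 = -31/5 → (31/5, -1/15)
  seg 3: down by d6 = 67/6 → (31/5, -337/30)
  seg 4: up by d2 = 10 → (31/5, -37/30)
  seg 5: down by d11 = 151/15 → (31/5, -113/10)
  seg 6: up by d6 = 67/6 → (31/5, -2/15)
  seg 7: down by d3 = 11 → (31/5, -167/15)
  seg 8: right by d10 = -416/15 → (-323/15, -167/15)

d4 = 1/15
d5 = 2/5
d6 = 67/6
d7 = -31/5
d8 = -149/15
d9 = -149/5
d10 = -416/15
d11 = 151/15
endpoint = (-323/15, -167/15)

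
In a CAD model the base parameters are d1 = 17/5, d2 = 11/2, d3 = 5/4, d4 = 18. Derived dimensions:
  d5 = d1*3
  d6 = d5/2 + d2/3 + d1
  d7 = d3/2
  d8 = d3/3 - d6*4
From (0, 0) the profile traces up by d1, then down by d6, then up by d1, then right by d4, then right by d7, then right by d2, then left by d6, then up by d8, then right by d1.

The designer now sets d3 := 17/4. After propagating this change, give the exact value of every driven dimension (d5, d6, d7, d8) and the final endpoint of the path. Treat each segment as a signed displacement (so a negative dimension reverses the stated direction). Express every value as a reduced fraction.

Apply edit: d3 := 17/4
  d5 = d1*3 = 51/5
  d6 = d5/2 + d2/3 + d1 = 31/3
  d7 = d3/2 = 17/8
  d8 = d3/3 - d6*4 = -479/12
Walk from origin (0, 0):
  seg 1: up by d1 = 17/5 → (0, 17/5)
  seg 2: down by d6 = 31/3 → (0, -104/15)
  seg 3: up by d1 = 17/5 → (0, -53/15)
  seg 4: right by d4 = 18 → (18, -53/15)
  seg 5: right by d7 = 17/8 → (161/8, -53/15)
  seg 6: right by d2 = 11/2 → (205/8, -53/15)
  seg 7: left by d6 = 31/3 → (367/24, -53/15)
  seg 8: up by d8 = -479/12 → (367/24, -869/20)
  seg 9: right by d1 = 17/5 → (2243/120, -869/20)

d5 = 51/5
d6 = 31/3
d7 = 17/8
d8 = -479/12
endpoint = (2243/120, -869/20)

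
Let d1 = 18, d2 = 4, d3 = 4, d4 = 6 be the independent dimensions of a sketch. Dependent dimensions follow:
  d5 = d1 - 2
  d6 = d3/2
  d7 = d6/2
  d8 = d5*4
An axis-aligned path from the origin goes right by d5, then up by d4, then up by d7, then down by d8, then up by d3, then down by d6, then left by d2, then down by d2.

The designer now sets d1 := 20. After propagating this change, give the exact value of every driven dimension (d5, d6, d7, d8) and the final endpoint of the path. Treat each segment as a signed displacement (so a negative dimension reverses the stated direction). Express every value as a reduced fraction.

Apply edit: d1 := 20
  d5 = d1 - 2 = 18
  d6 = d3/2 = 2
  d7 = d6/2 = 1
  d8 = d5*4 = 72
Walk from origin (0, 0):
  seg 1: right by d5 = 18 → (18, 0)
  seg 2: up by d4 = 6 → (18, 6)
  seg 3: up by d7 = 1 → (18, 7)
  seg 4: down by d8 = 72 → (18, -65)
  seg 5: up by d3 = 4 → (18, -61)
  seg 6: down by d6 = 2 → (18, -63)
  seg 7: left by d2 = 4 → (14, -63)
  seg 8: down by d2 = 4 → (14, -67)

d5 = 18
d6 = 2
d7 = 1
d8 = 72
endpoint = (14, -67)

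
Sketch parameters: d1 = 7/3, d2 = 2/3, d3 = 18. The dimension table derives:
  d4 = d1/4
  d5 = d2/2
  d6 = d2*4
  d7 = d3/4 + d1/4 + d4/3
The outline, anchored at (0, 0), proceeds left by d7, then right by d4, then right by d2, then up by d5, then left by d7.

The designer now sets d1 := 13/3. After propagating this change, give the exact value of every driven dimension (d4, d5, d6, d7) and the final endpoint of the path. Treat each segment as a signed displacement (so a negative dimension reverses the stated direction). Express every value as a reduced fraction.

Apply edit: d1 := 13/3
  d4 = d1/4 = 13/12
  d5 = d2/2 = 1/3
  d6 = d2*4 = 8/3
  d7 = d3/4 + d1/4 + d4/3 = 107/18
Walk from origin (0, 0):
  seg 1: left by d7 = 107/18 → (-107/18, 0)
  seg 2: right by d4 = 13/12 → (-175/36, 0)
  seg 3: right by d2 = 2/3 → (-151/36, 0)
  seg 4: up by d5 = 1/3 → (-151/36, 1/3)
  seg 5: left by d7 = 107/18 → (-365/36, 1/3)

d4 = 13/12
d5 = 1/3
d6 = 8/3
d7 = 107/18
endpoint = (-365/36, 1/3)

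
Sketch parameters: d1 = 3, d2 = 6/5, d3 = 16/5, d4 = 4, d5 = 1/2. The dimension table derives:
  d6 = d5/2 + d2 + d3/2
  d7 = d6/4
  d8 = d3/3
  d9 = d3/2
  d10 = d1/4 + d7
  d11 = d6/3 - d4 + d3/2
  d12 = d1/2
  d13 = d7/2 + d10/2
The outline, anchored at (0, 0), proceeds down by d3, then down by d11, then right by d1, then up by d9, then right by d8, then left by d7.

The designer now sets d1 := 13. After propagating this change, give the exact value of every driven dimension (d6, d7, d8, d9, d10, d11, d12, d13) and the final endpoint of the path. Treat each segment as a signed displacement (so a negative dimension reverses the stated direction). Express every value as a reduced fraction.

d6 = 61/20
d7 = 61/80
d8 = 16/15
d9 = 8/5
d10 = 321/80
d11 = -83/60
d12 = 13/2
d13 = 191/80
endpoint = (3193/240, -13/60)

Apply edit: d1 := 13
  d6 = d5/2 + d2 + d3/2 = 61/20
  d7 = d6/4 = 61/80
  d8 = d3/3 = 16/15
  d9 = d3/2 = 8/5
  d10 = d1/4 + d7 = 321/80
  d11 = d6/3 - d4 + d3/2 = -83/60
  d12 = d1/2 = 13/2
  d13 = d7/2 + d10/2 = 191/80
Walk from origin (0, 0):
  seg 1: down by d3 = 16/5 → (0, -16/5)
  seg 2: down by d11 = -83/60 → (0, -109/60)
  seg 3: right by d1 = 13 → (13, -109/60)
  seg 4: up by d9 = 8/5 → (13, -13/60)
  seg 5: right by d8 = 16/15 → (211/15, -13/60)
  seg 6: left by d7 = 61/80 → (3193/240, -13/60)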